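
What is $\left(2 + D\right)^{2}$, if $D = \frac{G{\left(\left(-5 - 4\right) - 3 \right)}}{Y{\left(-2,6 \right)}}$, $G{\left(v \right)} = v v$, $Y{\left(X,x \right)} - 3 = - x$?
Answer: $2116$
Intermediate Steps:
$Y{\left(X,x \right)} = 3 - x$
$G{\left(v \right)} = v^{2}$
$D = -48$ ($D = \frac{\left(\left(-5 - 4\right) - 3\right)^{2}}{3 - 6} = \frac{\left(-9 - 3\right)^{2}}{3 - 6} = \frac{\left(-12\right)^{2}}{-3} = 144 \left(- \frac{1}{3}\right) = -48$)
$\left(2 + D\right)^{2} = \left(2 - 48\right)^{2} = \left(-46\right)^{2} = 2116$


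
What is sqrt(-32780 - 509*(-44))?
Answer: 4*I*sqrt(649) ≈ 101.9*I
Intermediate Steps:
sqrt(-32780 - 509*(-44)) = sqrt(-32780 + 22396) = sqrt(-10384) = 4*I*sqrt(649)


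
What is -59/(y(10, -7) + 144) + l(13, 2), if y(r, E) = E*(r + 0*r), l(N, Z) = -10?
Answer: -799/74 ≈ -10.797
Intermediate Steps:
y(r, E) = E*r (y(r, E) = E*(r + 0) = E*r)
-59/(y(10, -7) + 144) + l(13, 2) = -59/(-7*10 + 144) - 10 = -59/(-70 + 144) - 10 = -59/74 - 10 = -799/74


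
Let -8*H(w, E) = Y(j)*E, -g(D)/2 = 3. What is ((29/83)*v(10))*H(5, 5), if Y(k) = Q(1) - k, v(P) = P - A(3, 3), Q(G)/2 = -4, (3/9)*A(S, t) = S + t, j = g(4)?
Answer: -290/83 ≈ -3.4940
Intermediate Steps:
g(D) = -6 (g(D) = -2*3 = -6)
j = -6
A(S, t) = 3*S + 3*t (A(S, t) = 3*(S + t) = 3*S + 3*t)
Q(G) = -8 (Q(G) = 2*(-4) = -8)
v(P) = -18 + P (v(P) = P - (3*3 + 3*3) = P - (9 + 9) = P - 1*18 = P - 18 = -18 + P)
Y(k) = -8 - k
H(w, E) = E/4 (H(w, E) = -(-8 - 1*(-6))*E/8 = -(-8 + 6)*E/8 = -(-1)*E/4 = E/4)
((29/83)*v(10))*H(5, 5) = ((29/83)*(-18 + 10))*((¼)*5) = ((29*(1/83))*(-8))*(5/4) = ((29/83)*(-8))*(5/4) = -232/83*5/4 = -290/83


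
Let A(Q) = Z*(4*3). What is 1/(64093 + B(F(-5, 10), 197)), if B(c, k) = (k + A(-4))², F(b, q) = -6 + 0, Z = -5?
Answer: 1/82862 ≈ 1.2068e-5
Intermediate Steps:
F(b, q) = -6
A(Q) = -60 (A(Q) = -20*3 = -5*12 = -60)
B(c, k) = (-60 + k)² (B(c, k) = (k - 60)² = (-60 + k)²)
1/(64093 + B(F(-5, 10), 197)) = 1/(64093 + (-60 + 197)²) = 1/(64093 + 137²) = 1/(64093 + 18769) = 1/82862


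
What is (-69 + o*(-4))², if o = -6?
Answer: 2025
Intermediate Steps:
(-69 + o*(-4))² = (-69 - 6*(-4))² = (-69 + 24)² = (-45)² = 2025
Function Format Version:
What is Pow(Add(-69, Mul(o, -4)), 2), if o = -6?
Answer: 2025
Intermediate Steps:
Pow(Add(-69, Mul(o, -4)), 2) = Pow(Add(-69, Mul(-6, -4)), 2) = Pow(Add(-69, 24), 2) = Pow(-45, 2) = 2025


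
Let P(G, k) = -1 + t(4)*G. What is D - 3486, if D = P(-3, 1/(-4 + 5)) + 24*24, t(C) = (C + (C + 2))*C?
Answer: -3031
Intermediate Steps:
t(C) = C*(2 + 2*C) (t(C) = (C + (2 + C))*C = (2 + 2*C)*C = C*(2 + 2*C))
P(G, k) = -1 + 40*G (P(G, k) = -1 + (2*4*(1 + 4))*G = -1 + (2*4*5)*G = -1 + 40*G)
D = 455 (D = (-1 + 40*(-3)) + 24*24 = (-1 - 120) + 576 = -121 + 576 = 455)
D - 3486 = 455 - 3486 = -3031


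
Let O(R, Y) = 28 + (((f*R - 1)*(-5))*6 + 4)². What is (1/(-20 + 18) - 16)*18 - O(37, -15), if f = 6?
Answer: -43904201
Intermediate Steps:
O(R, Y) = 28 + (34 - 180*R)² (O(R, Y) = 28 + (((6*R - 1)*(-5))*6 + 4)² = 28 + (((-1 + 6*R)*(-5))*6 + 4)² = 28 + ((5 - 30*R)*6 + 4)² = 28 + ((30 - 180*R) + 4)² = 28 + (34 - 180*R)²)
(1/(-20 + 18) - 16)*18 - O(37, -15) = (1/(-20 + 18) - 16)*18 - (28 + 4*(-17 + 90*37)²) = (1/(-2) - 16)*18 - (28 + 4*(-17 + 3330)²) = (-½ - 16)*18 - (28 + 4*3313²) = -33/2*18 - (28 + 4*10975969) = -297 - (28 + 43903876) = -297 - 1*43903904 = -297 - 43903904 = -43904201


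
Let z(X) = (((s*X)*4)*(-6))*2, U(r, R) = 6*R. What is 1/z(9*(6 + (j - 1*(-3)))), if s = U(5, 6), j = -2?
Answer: -1/108864 ≈ -9.1858e-6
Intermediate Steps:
s = 36 (s = 6*6 = 36)
z(X) = -1728*X (z(X) = (((36*X)*4)*(-6))*2 = ((144*X)*(-6))*2 = -864*X*2 = -1728*X)
1/z(9*(6 + (j - 1*(-3)))) = 1/(-15552*(6 + (-2 - 1*(-3)))) = 1/(-15552*(6 + (-2 + 3))) = 1/(-15552*(6 + 1)) = 1/(-15552*7) = 1/(-1728*63) = 1/(-108864) = -1/108864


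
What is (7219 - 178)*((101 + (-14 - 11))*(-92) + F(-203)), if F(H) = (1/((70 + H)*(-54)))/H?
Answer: -23925220442251/485982 ≈ -4.9231e+7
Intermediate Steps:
F(H) = -1/(54*H*(70 + H)) (F(H) = (-1/54/(70 + H))/H = (-1/(54*(70 + H)))/H = -1/(54*H*(70 + H)))
(7219 - 178)*((101 + (-14 - 11))*(-92) + F(-203)) = (7219 - 178)*((101 + (-14 - 11))*(-92) - 1/54/(-203*(70 - 203))) = 7041*((101 - 25)*(-92) - 1/54*(-1/203)/(-133)) = 7041*(76*(-92) - 1/54*(-1/203)*(-1/133)) = 7041*(-6992 - 1/1457946) = 7041*(-10193958433/1457946) = -23925220442251/485982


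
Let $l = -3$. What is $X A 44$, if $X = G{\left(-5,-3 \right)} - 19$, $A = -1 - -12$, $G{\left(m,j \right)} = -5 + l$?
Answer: $-13068$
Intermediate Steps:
$G{\left(m,j \right)} = -8$ ($G{\left(m,j \right)} = -5 - 3 = -8$)
$A = 11$ ($A = -1 + 12 = 11$)
$X = -27$ ($X = -8 - 19 = -27$)
$X A 44 = \left(-27\right) 11 \cdot 44 = \left(-297\right) 44 = -13068$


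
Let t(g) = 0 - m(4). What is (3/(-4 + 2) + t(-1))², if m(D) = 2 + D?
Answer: 225/4 ≈ 56.250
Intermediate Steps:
t(g) = -6 (t(g) = 0 - (2 + 4) = 0 - 1*6 = 0 - 6 = -6)
(3/(-4 + 2) + t(-1))² = (3/(-4 + 2) - 6)² = (3/(-2) - 6)² = (3*(-½) - 6)² = (-3/2 - 6)² = (-15/2)² = 225/4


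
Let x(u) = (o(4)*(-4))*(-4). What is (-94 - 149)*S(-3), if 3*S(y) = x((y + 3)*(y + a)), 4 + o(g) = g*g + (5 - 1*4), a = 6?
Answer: -16848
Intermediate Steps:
o(g) = -3 + g**2 (o(g) = -4 + (g*g + (5 - 1*4)) = -4 + (g**2 + (5 - 4)) = -4 + (g**2 + 1) = -4 + (1 + g**2) = -3 + g**2)
x(u) = 208 (x(u) = ((-3 + 4**2)*(-4))*(-4) = ((-3 + 16)*(-4))*(-4) = (13*(-4))*(-4) = -52*(-4) = 208)
S(y) = 208/3 (S(y) = (1/3)*208 = 208/3)
(-94 - 149)*S(-3) = (-94 - 149)*(208/3) = -243*208/3 = -16848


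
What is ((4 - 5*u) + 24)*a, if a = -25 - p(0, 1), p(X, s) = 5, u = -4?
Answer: -1440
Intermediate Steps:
a = -30 (a = -25 - 1*5 = -25 - 5 = -30)
((4 - 5*u) + 24)*a = ((4 - 5*(-4)) + 24)*(-30) = ((4 + 20) + 24)*(-30) = (24 + 24)*(-30) = 48*(-30) = -1440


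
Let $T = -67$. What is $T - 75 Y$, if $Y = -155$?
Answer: $11558$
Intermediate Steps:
$T - 75 Y = -67 - -11625 = -67 + 11625 = 11558$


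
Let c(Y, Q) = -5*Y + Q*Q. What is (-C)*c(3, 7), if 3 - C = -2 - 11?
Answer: -544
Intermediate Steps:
C = 16 (C = 3 - (-2 - 11) = 3 - 1*(-13) = 3 + 13 = 16)
c(Y, Q) = Q² - 5*Y (c(Y, Q) = -5*Y + Q² = Q² - 5*Y)
(-C)*c(3, 7) = (-1*16)*(7² - 5*3) = -16*(49 - 15) = -16*34 = -544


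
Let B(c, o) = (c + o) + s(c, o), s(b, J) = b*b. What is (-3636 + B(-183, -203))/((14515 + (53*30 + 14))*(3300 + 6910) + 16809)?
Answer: 29467/164591799 ≈ 0.00017903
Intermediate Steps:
s(b, J) = b**2
B(c, o) = c + o + c**2 (B(c, o) = (c + o) + c**2 = c + o + c**2)
(-3636 + B(-183, -203))/((14515 + (53*30 + 14))*(3300 + 6910) + 16809) = (-3636 + (-183 - 203 + (-183)**2))/((14515 + (53*30 + 14))*(3300 + 6910) + 16809) = (-3636 + (-183 - 203 + 33489))/((14515 + (1590 + 14))*10210 + 16809) = (-3636 + 33103)/((14515 + 1604)*10210 + 16809) = 29467/(16119*10210 + 16809) = 29467/(164574990 + 16809) = 29467/164591799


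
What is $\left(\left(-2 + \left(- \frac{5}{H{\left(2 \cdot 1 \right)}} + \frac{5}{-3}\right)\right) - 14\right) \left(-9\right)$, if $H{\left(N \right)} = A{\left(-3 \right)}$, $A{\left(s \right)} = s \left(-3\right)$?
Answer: $164$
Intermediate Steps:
$A{\left(s \right)} = - 3 s$
$H{\left(N \right)} = 9$ ($H{\left(N \right)} = \left(-3\right) \left(-3\right) = 9$)
$\left(\left(-2 + \left(- \frac{5}{H{\left(2 \cdot 1 \right)}} + \frac{5}{-3}\right)\right) - 14\right) \left(-9\right) = \left(\left(-2 + \left(- \frac{5}{9} + \frac{5}{-3}\right)\right) - 14\right) \left(-9\right) = \left(\left(-2 + \left(\left(-5\right) \frac{1}{9} + 5 \left(- \frac{1}{3}\right)\right)\right) - 14\right) \left(-9\right) = \left(\left(-2 - \frac{20}{9}\right) - 14\right) \left(-9\right) = \left(- \frac{38}{9} - 14\right) \left(-9\right) = \left(- \frac{164}{9}\right) \left(-9\right) = 164$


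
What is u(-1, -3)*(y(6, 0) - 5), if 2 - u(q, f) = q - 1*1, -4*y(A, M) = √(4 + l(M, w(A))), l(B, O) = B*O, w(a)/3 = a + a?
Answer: -22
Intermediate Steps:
w(a) = 6*a (w(a) = 3*(a + a) = 3*(2*a) = 6*a)
y(A, M) = -√(4 + 6*A*M)/4 (y(A, M) = -√(4 + M*(6*A))/4 = -√(4 + 6*A*M)/4)
u(q, f) = 3 - q (u(q, f) = 2 - (q - 1*1) = 2 - (q - 1) = 2 - (-1 + q) = 2 + (1 - q) = 3 - q)
u(-1, -3)*(y(6, 0) - 5) = (3 - 1*(-1))*(-√(4 + 6*6*0)/4 - 5) = (3 + 1)*(-√(4 + 0)/4 - 5) = 4*(-√4/4 - 5) = 4*(-¼*2 - 5) = 4*(-½ - 5) = 4*(-11/2) = -22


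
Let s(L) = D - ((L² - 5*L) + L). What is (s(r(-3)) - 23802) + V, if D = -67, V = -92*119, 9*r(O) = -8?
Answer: -2820529/81 ≈ -34821.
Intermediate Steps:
r(O) = -8/9 (r(O) = (⅑)*(-8) = -8/9)
V = -10948
s(L) = -67 - L² + 4*L (s(L) = -67 - ((L² - 5*L) + L) = -67 - (L² - 4*L) = -67 + (-L² + 4*L) = -67 - L² + 4*L)
(s(r(-3)) - 23802) + V = ((-67 - (-8/9)² + 4*(-8/9)) - 23802) - 10948 = ((-67 - 1*64/81 - 32/9) - 23802) - 10948 = ((-67 - 64/81 - 32/9) - 23802) - 10948 = (-5779/81 - 23802) - 10948 = -1933741/81 - 10948 = -2820529/81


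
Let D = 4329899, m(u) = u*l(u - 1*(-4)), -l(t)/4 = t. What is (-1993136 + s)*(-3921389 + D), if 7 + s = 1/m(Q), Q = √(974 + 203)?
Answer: -70022820843545/86 + 15130*√1177/50611 ≈ -8.1422e+11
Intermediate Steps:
l(t) = -4*t
Q = √1177 ≈ 34.307
m(u) = u*(-16 - 4*u) (m(u) = u*(-4*(u - 1*(-4))) = u*(-4*(u + 4)) = u*(-4*(4 + u)) = u*(-16 - 4*u))
s = -7 + √1177/(4708*(-4 - √1177)) (s = -7 + 1/(4*√1177*(-4 - √1177)) = -7 + √1177/(4708*(-4 - √1177)) ≈ -7.0002)
(-1993136 + s)*(-3921389 + D) = (-1993136 + (-32509/4644 + √1177/1366497))*(-3921389 + 4329899) = (-9256156093/4644 + √1177/1366497)*408510 = -70022820843545/86 + 15130*√1177/50611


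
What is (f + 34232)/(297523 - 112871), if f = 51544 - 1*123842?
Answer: -19033/92326 ≈ -0.20615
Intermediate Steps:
f = -72298 (f = 51544 - 123842 = -72298)
(f + 34232)/(297523 - 112871) = (-72298 + 34232)/(297523 - 112871) = -38066/184652 = -38066*1/184652 = -19033/92326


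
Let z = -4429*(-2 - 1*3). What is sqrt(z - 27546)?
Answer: I*sqrt(5401) ≈ 73.491*I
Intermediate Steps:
z = 22145 (z = -4429*(-2 - 3) = -4429*(-5) = 22145)
sqrt(z - 27546) = sqrt(22145 - 27546) = sqrt(-5401) = I*sqrt(5401)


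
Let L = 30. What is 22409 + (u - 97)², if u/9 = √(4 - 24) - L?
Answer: 155478 - 13212*I*√5 ≈ 1.5548e+5 - 29543.0*I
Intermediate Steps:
u = -270 + 18*I*√5 (u = 9*(√(4 - 24) - 1*30) = 9*(√(-20) - 30) = 9*(2*I*√5 - 30) = 9*(-30 + 2*I*√5) = -270 + 18*I*√5 ≈ -270.0 + 40.249*I)
22409 + (u - 97)² = 22409 + ((-270 + 18*I*√5) - 97)² = 22409 + (-367 + 18*I*√5)²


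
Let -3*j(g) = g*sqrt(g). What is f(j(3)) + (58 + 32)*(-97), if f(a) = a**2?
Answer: -8727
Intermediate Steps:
j(g) = -g**(3/2)/3 (j(g) = -g*sqrt(g)/3 = -g**(3/2)/3)
f(j(3)) + (58 + 32)*(-97) = (-sqrt(3))**2 + (58 + 32)*(-97) = (-sqrt(3))**2 + 90*(-97) = (-sqrt(3))**2 - 8730 = 3 - 8730 = -8727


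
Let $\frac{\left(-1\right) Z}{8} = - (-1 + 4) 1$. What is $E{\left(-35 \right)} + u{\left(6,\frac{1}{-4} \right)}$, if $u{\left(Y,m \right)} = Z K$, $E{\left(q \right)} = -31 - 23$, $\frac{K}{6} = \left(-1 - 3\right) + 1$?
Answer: $-486$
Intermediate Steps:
$K = -18$ ($K = 6 \left(\left(-1 - 3\right) + 1\right) = 6 \left(-4 + 1\right) = 6 \left(-3\right) = -18$)
$E{\left(q \right)} = -54$ ($E{\left(q \right)} = -31 - 23 = -54$)
$Z = 24$ ($Z = - 8 - (-1 + 4) 1 = - 8 \left(-1\right) 3 \cdot 1 = - 8 \left(\left(-3\right) 1\right) = \left(-8\right) \left(-3\right) = 24$)
$u{\left(Y,m \right)} = -432$ ($u{\left(Y,m \right)} = 24 \left(-18\right) = -432$)
$E{\left(-35 \right)} + u{\left(6,\frac{1}{-4} \right)} = -54 - 432 = -486$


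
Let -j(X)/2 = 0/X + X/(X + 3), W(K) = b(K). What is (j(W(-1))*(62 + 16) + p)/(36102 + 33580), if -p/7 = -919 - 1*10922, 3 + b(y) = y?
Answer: 82263/69682 ≈ 1.1805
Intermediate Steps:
b(y) = -3 + y
W(K) = -3 + K
j(X) = -2*X/(3 + X) (j(X) = -2*(0/X + X/(X + 3)) = -2*(0 + X/(3 + X)) = -2*X/(3 + X))
p = 82887 (p = -7*(-919 - 1*10922) = -7*(-919 - 10922) = -7*(-11841) = 82887)
(j(W(-1))*(62 + 16) + p)/(36102 + 33580) = ((-2*(-3 - 1)/(3 + (-3 - 1)))*(62 + 16) + 82887)/(36102 + 33580) = (-2*(-4)/(3 - 4)*78 + 82887)/69682 = (-2*(-4)/(-1)*78 + 82887)*(1/69682) = (-2*(-4)*(-1)*78 + 82887)*(1/69682) = (-8*78 + 82887)*(1/69682) = (-624 + 82887)*(1/69682) = 82263*(1/69682) = 82263/69682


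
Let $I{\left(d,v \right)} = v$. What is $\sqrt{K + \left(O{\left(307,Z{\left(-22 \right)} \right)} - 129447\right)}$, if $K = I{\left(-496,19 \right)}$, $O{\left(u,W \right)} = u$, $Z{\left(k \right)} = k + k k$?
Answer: $i \sqrt{129121} \approx 359.33 i$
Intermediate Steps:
$Z{\left(k \right)} = k + k^{2}$
$K = 19$
$\sqrt{K + \left(O{\left(307,Z{\left(-22 \right)} \right)} - 129447\right)} = \sqrt{19 + \left(307 - 129447\right)} = \sqrt{19 - 129140} = \sqrt{-129121} = i \sqrt{129121}$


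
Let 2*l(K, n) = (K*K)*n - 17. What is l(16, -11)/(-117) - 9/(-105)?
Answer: 99857/8190 ≈ 12.193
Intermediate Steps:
l(K, n) = -17/2 + n*K²/2 (l(K, n) = ((K*K)*n - 17)/2 = (K²*n - 17)/2 = (n*K² - 17)/2 = (-17 + n*K²)/2 = -17/2 + n*K²/2)
l(16, -11)/(-117) - 9/(-105) = (-17/2 + (½)*(-11)*16²)/(-117) - 9/(-105) = (-17/2 + (½)*(-11)*256)*(-1/117) - 9*(-1/105) = (-17/2 - 1408)*(-1/117) + 3/35 = -2833/2*(-1/117) + 3/35 = 2833/234 + 3/35 = 99857/8190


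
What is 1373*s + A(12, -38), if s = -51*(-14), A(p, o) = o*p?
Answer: 979866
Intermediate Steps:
s = 714
1373*s + A(12, -38) = 1373*714 - 38*12 = 980322 - 456 = 979866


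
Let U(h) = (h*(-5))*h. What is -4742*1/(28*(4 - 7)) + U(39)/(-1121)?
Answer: 2977301/47082 ≈ 63.237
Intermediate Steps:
U(h) = -5*h² (U(h) = (-5*h)*h = -5*h²)
-4742*1/(28*(4 - 7)) + U(39)/(-1121) = -4742*1/(28*(4 - 7)) - 5*39²/(-1121) = -4742/(28*(-3)) - 5*1521*(-1/1121) = -4742/(-84) - 7605*(-1/1121) = -4742*(-1/84) + 7605/1121 = 2371/42 + 7605/1121 = 2977301/47082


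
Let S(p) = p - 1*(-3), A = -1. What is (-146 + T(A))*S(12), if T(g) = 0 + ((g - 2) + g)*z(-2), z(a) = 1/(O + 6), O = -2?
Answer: -2205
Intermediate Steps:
S(p) = 3 + p (S(p) = p + 3 = 3 + p)
z(a) = ¼ (z(a) = 1/(-2 + 6) = 1/4 = ¼)
T(g) = -½ + g/2 (T(g) = 0 + ((g - 2) + g)*(¼) = 0 + ((-2 + g) + g)*(¼) = 0 + (-2 + 2*g)*(¼) = 0 + (-½ + g/2) = -½ + g/2)
(-146 + T(A))*S(12) = (-146 + (-½ + (½)*(-1)))*(3 + 12) = (-146 + (-½ - ½))*15 = (-146 - 1)*15 = -147*15 = -2205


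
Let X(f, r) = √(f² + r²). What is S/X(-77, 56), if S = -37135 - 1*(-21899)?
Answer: -15236*√185/1295 ≈ -160.02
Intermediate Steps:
S = -15236 (S = -37135 + 21899 = -15236)
S/X(-77, 56) = -15236/√((-77)² + 56²) = -15236/√(5929 + 3136) = -15236*√185/1295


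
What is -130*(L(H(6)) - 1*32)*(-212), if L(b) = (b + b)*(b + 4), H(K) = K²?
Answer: 78490880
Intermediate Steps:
L(b) = 2*b*(4 + b) (L(b) = (2*b)*(4 + b) = 2*b*(4 + b))
-130*(L(H(6)) - 1*32)*(-212) = -130*(2*6²*(4 + 6²) - 1*32)*(-212) = -130*(2*36*(4 + 36) - 32)*(-212) = -130*(2*36*40 - 32)*(-212) = -130*(2880 - 32)*(-212) = -130*2848*(-212) = -370240*(-212) = 78490880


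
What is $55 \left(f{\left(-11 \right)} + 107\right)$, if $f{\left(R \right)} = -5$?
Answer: $5610$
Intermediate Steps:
$55 \left(f{\left(-11 \right)} + 107\right) = 55 \left(-5 + 107\right) = 55 \cdot 102 = 5610$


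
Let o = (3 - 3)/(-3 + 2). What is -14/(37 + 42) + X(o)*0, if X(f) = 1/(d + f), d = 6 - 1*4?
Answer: -14/79 ≈ -0.17722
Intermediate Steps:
d = 2 (d = 6 - 4 = 2)
o = 0 (o = 0/(-1) = 0*(-1) = 0)
X(f) = 1/(2 + f)
-14/(37 + 42) + X(o)*0 = -14/(37 + 42) + 0/(2 + 0) = -14/79 + 0/2 = -14*1/79 + (½)*0 = -14/79 + 0 = -14/79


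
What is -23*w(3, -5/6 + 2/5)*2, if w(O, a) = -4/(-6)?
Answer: -92/3 ≈ -30.667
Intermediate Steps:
w(O, a) = 2/3 (w(O, a) = -4*(-1/6) = 2/3)
-23*w(3, -5/6 + 2/5)*2 = -23*2/3*2 = -46/3*2 = -92/3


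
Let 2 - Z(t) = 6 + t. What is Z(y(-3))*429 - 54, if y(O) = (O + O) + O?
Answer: 2091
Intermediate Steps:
y(O) = 3*O (y(O) = 2*O + O = 3*O)
Z(t) = -4 - t (Z(t) = 2 - (6 + t) = 2 + (-6 - t) = -4 - t)
Z(y(-3))*429 - 54 = (-4 - 3*(-3))*429 - 54 = (-4 - 1*(-9))*429 - 54 = (-4 + 9)*429 - 54 = 5*429 - 54 = 2145 - 54 = 2091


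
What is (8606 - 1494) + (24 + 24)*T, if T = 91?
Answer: 11480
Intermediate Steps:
(8606 - 1494) + (24 + 24)*T = (8606 - 1494) + (24 + 24)*91 = 7112 + 48*91 = 7112 + 4368 = 11480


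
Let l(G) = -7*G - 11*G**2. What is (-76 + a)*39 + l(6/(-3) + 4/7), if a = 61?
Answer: -29275/49 ≈ -597.45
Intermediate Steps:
l(G) = -11*G**2 - 7*G
(-76 + a)*39 + l(6/(-3) + 4/7) = (-76 + 61)*39 - (6/(-3) + 4/7)*(7 + 11*(6/(-3) + 4/7)) = -15*39 - (6*(-1/3) + 4*(1/7))*(7 + 11*(6*(-1/3) + 4*(1/7))) = -585 - (-2 + 4/7)*(7 + 11*(-2 + 4/7)) = -585 - 1*(-10/7)*(7 + 11*(-10/7)) = -585 - 1*(-10/7)*(7 - 110/7) = -585 - 1*(-10/7)*(-61/7) = -585 - 610/49 = -29275/49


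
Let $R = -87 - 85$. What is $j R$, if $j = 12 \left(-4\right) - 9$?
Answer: $9804$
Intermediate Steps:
$j = -57$ ($j = -48 - 9 = -57$)
$R = -172$ ($R = -87 - 85 = -172$)
$j R = \left(-57\right) \left(-172\right) = 9804$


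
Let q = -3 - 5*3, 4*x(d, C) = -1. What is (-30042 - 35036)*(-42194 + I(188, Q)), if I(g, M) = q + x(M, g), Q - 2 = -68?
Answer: 5494177611/2 ≈ 2.7471e+9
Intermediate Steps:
Q = -66 (Q = 2 - 68 = -66)
x(d, C) = -¼ (x(d, C) = (¼)*(-1) = -¼)
q = -18 (q = -3 - 15 = -18)
I(g, M) = -73/4 (I(g, M) = -18 - ¼ = -73/4)
(-30042 - 35036)*(-42194 + I(188, Q)) = (-30042 - 35036)*(-42194 - 73/4) = -65078*(-168849/4) = 5494177611/2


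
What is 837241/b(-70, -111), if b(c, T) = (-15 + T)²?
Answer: 837241/15876 ≈ 52.736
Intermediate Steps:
837241/b(-70, -111) = 837241/((-15 - 111)²) = 837241/((-126)²) = 837241/15876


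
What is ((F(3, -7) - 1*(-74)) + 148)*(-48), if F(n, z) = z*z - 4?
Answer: -12816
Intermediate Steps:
F(n, z) = -4 + z² (F(n, z) = z² - 4 = -4 + z²)
((F(3, -7) - 1*(-74)) + 148)*(-48) = (((-4 + (-7)²) - 1*(-74)) + 148)*(-48) = (((-4 + 49) + 74) + 148)*(-48) = ((45 + 74) + 148)*(-48) = (119 + 148)*(-48) = 267*(-48) = -12816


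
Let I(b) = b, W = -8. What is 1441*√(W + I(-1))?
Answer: 4323*I ≈ 4323.0*I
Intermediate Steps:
1441*√(W + I(-1)) = 1441*√(-8 - 1) = 1441*√(-9) = 1441*(3*I) = 4323*I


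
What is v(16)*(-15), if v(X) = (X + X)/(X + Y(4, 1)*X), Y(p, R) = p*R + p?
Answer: -10/3 ≈ -3.3333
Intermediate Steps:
Y(p, R) = p + R*p (Y(p, R) = R*p + p = p + R*p)
v(X) = 2/9 (v(X) = (X + X)/(X + (4*(1 + 1))*X) = (2*X)/(X + (4*2)*X) = (2*X)/(X + 8*X) = (2*X)/((9*X)) = (2*X)*(1/(9*X)) = 2/9)
v(16)*(-15) = (2/9)*(-15) = -10/3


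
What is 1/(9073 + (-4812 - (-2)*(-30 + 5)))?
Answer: 1/4211 ≈ 0.00023747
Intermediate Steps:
1/(9073 + (-4812 - (-2)*(-30 + 5))) = 1/(9073 + (-4812 - (-2)*(-25))) = 1/(9073 + (-4812 - 1*50)) = 1/(9073 + (-4812 - 50)) = 1/(9073 - 4862) = 1/4211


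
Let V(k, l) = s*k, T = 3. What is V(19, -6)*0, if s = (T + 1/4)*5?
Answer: 0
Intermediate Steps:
s = 65/4 (s = (3 + 1/4)*5 = (3 + ¼)*5 = (13/4)*5 = 65/4 ≈ 16.250)
V(k, l) = 65*k/4
V(19, -6)*0 = ((65/4)*19)*0 = (1235/4)*0 = 0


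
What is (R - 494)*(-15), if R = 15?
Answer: 7185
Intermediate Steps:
(R - 494)*(-15) = (15 - 494)*(-15) = -479*(-15) = 7185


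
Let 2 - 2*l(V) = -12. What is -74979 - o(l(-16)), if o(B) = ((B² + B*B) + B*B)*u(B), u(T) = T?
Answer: -76008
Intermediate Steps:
l(V) = 7 (l(V) = 1 - ½*(-12) = 1 + 6 = 7)
o(B) = 3*B³ (o(B) = ((B² + B*B) + B*B)*B = ((B² + B²) + B²)*B = (2*B² + B²)*B = (3*B²)*B = 3*B³)
-74979 - o(l(-16)) = -74979 - 3*7³ = -74979 - 3*343 = -74979 - 1*1029 = -74979 - 1029 = -76008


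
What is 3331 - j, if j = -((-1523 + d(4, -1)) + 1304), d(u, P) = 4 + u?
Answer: 3120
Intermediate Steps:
j = 211 (j = -((-1523 + (4 + 4)) + 1304) = -((-1523 + 8) + 1304) = -(-1515 + 1304) = -1*(-211) = 211)
3331 - j = 3331 - 1*211 = 3331 - 211 = 3120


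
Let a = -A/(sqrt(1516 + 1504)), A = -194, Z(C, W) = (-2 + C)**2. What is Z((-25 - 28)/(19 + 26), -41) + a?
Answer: 20449/2025 + 97*sqrt(755)/755 ≈ 13.628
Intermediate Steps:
a = 97*sqrt(755)/755 (a = -(-194)/(sqrt(1516 + 1504)) = -(-194)/(sqrt(3020)) = -(-194)/(2*sqrt(755)) = -(-194)*sqrt(755)/1510 = -(-97)*sqrt(755)/755 = 97*sqrt(755)/755 ≈ 3.5302)
Z((-25 - 28)/(19 + 26), -41) + a = (-2 + (-25 - 28)/(19 + 26))**2 + 97*sqrt(755)/755 = (-2 - 53/45)**2 + 97*sqrt(755)/755 = (-143/45)**2 + 97*sqrt(755)/755 = 20449/2025 + 97*sqrt(755)/755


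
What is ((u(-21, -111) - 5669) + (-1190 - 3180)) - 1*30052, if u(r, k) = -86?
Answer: -40177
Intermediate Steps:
((u(-21, -111) - 5669) + (-1190 - 3180)) - 1*30052 = ((-86 - 5669) + (-1190 - 3180)) - 1*30052 = (-5755 - 4370) - 30052 = -10125 - 30052 = -40177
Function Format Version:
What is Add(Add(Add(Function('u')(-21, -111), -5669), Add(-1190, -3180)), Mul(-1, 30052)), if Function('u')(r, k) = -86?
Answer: -40177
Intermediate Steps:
Add(Add(Add(Function('u')(-21, -111), -5669), Add(-1190, -3180)), Mul(-1, 30052)) = Add(Add(Add(-86, -5669), Add(-1190, -3180)), Mul(-1, 30052)) = Add(Add(-5755, -4370), -30052) = Add(-10125, -30052) = -40177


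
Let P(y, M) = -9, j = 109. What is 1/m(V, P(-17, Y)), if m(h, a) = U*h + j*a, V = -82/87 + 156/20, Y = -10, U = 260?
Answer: 87/69769 ≈ 0.0012470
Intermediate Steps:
V = 2983/435 (V = -82*1/87 + 156*(1/20) = -82/87 + 39/5 = 2983/435 ≈ 6.8575)
m(h, a) = 109*a + 260*h (m(h, a) = 260*h + 109*a = 109*a + 260*h)
1/m(V, P(-17, Y)) = 1/(109*(-9) + 260*(2983/435)) = 1/(-981 + 155116/87) = 1/(69769/87) = 87/69769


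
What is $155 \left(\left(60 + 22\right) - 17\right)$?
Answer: $10075$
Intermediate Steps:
$155 \left(\left(60 + 22\right) - 17\right) = 155 \left(82 - 17\right) = 155 \cdot 65 = 10075$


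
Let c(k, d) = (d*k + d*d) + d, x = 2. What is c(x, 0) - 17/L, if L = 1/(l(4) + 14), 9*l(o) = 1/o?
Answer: -8585/36 ≈ -238.47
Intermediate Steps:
c(k, d) = d + d² + d*k (c(k, d) = (d*k + d²) + d = (d² + d*k) + d = d + d² + d*k)
l(o) = 1/(9*o)
L = 36/505 (L = 1/((⅑)/4 + 14) = 1/((⅑)*(¼) + 14) = 1/(1/36 + 14) = 1/(505/36) = 36/505 ≈ 0.071287)
c(x, 0) - 17/L = 0*(1 + 0 + 2) - 17/(36/505) = 0*3 + (505/36)*(-17) = 0 - 8585/36 = -8585/36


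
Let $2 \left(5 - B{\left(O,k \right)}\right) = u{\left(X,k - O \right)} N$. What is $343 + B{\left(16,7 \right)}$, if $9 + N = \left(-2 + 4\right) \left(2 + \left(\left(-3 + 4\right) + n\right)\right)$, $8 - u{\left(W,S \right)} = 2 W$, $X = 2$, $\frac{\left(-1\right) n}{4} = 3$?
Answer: $402$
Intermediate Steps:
$n = -12$ ($n = \left(-4\right) 3 = -12$)
$u{\left(W,S \right)} = 8 - 2 W$
$N = -27$ ($N = -9 + \left(-2 + 4\right) \left(2 + \left(\left(-3 + 4\right) - 12\right)\right) = -9 + 2 \left(2 + \left(1 - 12\right)\right) = -9 + 2 \left(2 - 11\right) = -9 + 2 \left(-9\right) = -9 - 18 = -27$)
$B{\left(O,k \right)} = 59$ ($B{\left(O,k \right)} = 5 - \frac{\left(8 - 4\right) \left(-27\right)}{2} = 5 - \frac{4 \left(-27\right)}{2} = 5 - -54 = 5 + 54 = 59$)
$343 + B{\left(16,7 \right)} = 343 + 59 = 402$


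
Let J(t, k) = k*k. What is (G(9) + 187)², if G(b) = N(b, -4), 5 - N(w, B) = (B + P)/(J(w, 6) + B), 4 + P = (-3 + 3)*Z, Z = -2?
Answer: 591361/16 ≈ 36960.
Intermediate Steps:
J(t, k) = k²
P = -4 (P = -4 + (-3 + 3)*(-2) = -4 + 0*(-2) = -4 + 0 = -4)
N(w, B) = 5 - (-4 + B)/(36 + B) (N(w, B) = 5 - (B - 4)/(6² + B) = 5 - (-4 + B)/(36 + B))
G(b) = 21/4 (G(b) = 4*(46 - 4)/(36 - 4) = 4*42/32 = 4*(1/32)*42 = 21/4)
(G(9) + 187)² = (21/4 + 187)² = (769/4)² = 591361/16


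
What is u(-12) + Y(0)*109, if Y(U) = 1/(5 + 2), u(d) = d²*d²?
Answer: 145261/7 ≈ 20752.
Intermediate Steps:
u(d) = d⁴
Y(U) = ⅐ (Y(U) = 1/7 = ⅐)
u(-12) + Y(0)*109 = (-12)⁴ + (⅐)*109 = 20736 + 109/7 = 145261/7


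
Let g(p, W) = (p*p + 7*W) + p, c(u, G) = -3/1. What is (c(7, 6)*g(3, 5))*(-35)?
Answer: 4935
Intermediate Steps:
c(u, G) = -3 (c(u, G) = -3*1 = -3)
g(p, W) = p + p**2 + 7*W (g(p, W) = (p**2 + 7*W) + p = p + p**2 + 7*W)
(c(7, 6)*g(3, 5))*(-35) = -3*(3 + 3**2 + 7*5)*(-35) = -3*(3 + 9 + 35)*(-35) = -3*47*(-35) = -141*(-35) = 4935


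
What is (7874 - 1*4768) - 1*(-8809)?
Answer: 11915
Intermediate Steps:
(7874 - 1*4768) - 1*(-8809) = (7874 - 4768) + 8809 = 3106 + 8809 = 11915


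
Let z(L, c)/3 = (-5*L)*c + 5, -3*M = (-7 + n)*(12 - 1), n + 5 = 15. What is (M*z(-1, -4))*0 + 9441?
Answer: 9441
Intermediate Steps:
n = 10 (n = -5 + 15 = 10)
M = -11 (M = -(-7 + 10)*(12 - 1)/3 = -11 ≈ -11.000)
z(L, c) = 15 - 15*L*c (z(L, c) = 3*((-5*L)*c + 5) = 3*(-5*L*c + 5) = 3*(5 - 5*L*c) = 15 - 15*L*c)
(M*z(-1, -4))*0 + 9441 = -11*(15 - 15*(-1)*(-4))*0 + 9441 = -11*(15 - 60)*0 + 9441 = -11*(-45)*0 + 9441 = 495*0 + 9441 = 0 + 9441 = 9441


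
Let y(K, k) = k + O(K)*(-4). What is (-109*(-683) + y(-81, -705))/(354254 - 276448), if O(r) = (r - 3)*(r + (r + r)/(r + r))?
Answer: 23431/38903 ≈ 0.60229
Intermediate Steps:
O(r) = (1 + r)*(-3 + r) (O(r) = (-3 + r)*(r + (2*r)/((2*r))) = (-3 + r)*(r + (2*r)*(1/(2*r))) = (-3 + r)*(r + 1) = (-3 + r)*(1 + r) = (1 + r)*(-3 + r))
y(K, k) = 12 + k - 4*K² + 8*K (y(K, k) = k + (-3 + K² - 2*K)*(-4) = k + (12 - 4*K² + 8*K) = 12 + k - 4*K² + 8*K)
(-109*(-683) + y(-81, -705))/(354254 - 276448) = (-109*(-683) + (12 - 705 - 4*(-81)² + 8*(-81)))/(354254 - 276448) = (74447 + (12 - 705 - 4*6561 - 648))/77806 = (74447 + (12 - 705 - 26244 - 648))*(1/77806) = (74447 - 27585)*(1/77806) = 46862*(1/77806) = 23431/38903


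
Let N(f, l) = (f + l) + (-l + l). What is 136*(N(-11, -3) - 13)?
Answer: -3672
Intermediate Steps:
N(f, l) = f + l (N(f, l) = (f + l) + 0 = f + l)
136*(N(-11, -3) - 13) = 136*((-11 - 3) - 13) = 136*(-14 - 13) = 136*(-27) = -3672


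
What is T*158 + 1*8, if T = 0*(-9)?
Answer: 8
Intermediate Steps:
T = 0
T*158 + 1*8 = 0*158 + 1*8 = 0 + 8 = 8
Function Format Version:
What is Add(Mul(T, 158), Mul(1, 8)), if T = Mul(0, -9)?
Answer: 8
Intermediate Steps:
T = 0
Add(Mul(T, 158), Mul(1, 8)) = Add(Mul(0, 158), Mul(1, 8)) = Add(0, 8) = 8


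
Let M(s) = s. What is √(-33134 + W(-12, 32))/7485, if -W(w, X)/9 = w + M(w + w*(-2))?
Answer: I*√33134/7485 ≈ 0.024319*I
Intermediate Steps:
W(w, X) = 0 (W(w, X) = -9*(w + (w + w*(-2))) = -9*(w + (w - 2*w)) = -9*(w - w) = -9*0 = 0)
√(-33134 + W(-12, 32))/7485 = √(-33134 + 0)/7485 = √(-33134)*(1/7485) = (I*√33134)*(1/7485) = I*√33134/7485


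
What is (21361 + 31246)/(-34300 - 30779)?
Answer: -52607/65079 ≈ -0.80836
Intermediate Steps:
(21361 + 31246)/(-34300 - 30779) = 52607/(-65079) = 52607*(-1/65079) = -52607/65079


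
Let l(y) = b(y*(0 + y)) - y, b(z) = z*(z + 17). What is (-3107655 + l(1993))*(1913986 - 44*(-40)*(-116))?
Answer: 26976331182476856036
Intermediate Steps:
b(z) = z*(17 + z)
l(y) = -y + y²*(17 + y²) (l(y) = (y*(0 + y))*(17 + y*(0 + y)) - y = (y*y)*(17 + y*y) - y = y²*(17 + y²) - y = -y + y²*(17 + y²))
(-3107655 + l(1993))*(1913986 - 44*(-40)*(-116)) = (-3107655 + 1993*(-1 + 1993*(17 + 1993²)))*(1913986 - 44*(-40)*(-116)) = (-3107655 + 1993*(-1 + 1993*(17 + 3972049)))*(1913986 + 1760*(-116)) = (-3107655 + 1993*(-1 + 1993*3972066))*(1913986 - 204160) = (-3107655 + 1993*(-1 + 7916327538))*1709826 = (-3107655 + 1993*7916327537)*1709826 = (-3107655 + 15777240781241)*1709826 = 15777237673586*1709826 = 26976331182476856036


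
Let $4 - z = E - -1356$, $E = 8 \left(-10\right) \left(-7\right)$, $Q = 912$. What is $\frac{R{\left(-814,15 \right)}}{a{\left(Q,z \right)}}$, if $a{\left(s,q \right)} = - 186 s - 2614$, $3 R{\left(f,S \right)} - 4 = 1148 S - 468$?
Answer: $- \frac{118}{3639} \approx -0.032426$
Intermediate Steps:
$E = 560$ ($E = \left(-80\right) \left(-7\right) = 560$)
$z = -1912$ ($z = 4 - \left(560 - -1356\right) = 4 - \left(560 + 1356\right) = 4 - 1916 = -1912$)
$R{\left(f,S \right)} = - \frac{464}{3} + \frac{1148 S}{3}$ ($R{\left(f,S \right)} = \frac{4}{3} + \frac{1148 S - 468}{3} = \frac{4}{3} + \frac{-468 + 1148 S}{3} = \frac{4}{3} + \left(-156 + \frac{1148 S}{3}\right) = - \frac{464}{3} + \frac{1148 S}{3}$)
$a{\left(s,q \right)} = -2614 - 186 s$
$\frac{R{\left(-814,15 \right)}}{a{\left(Q,z \right)}} = \frac{- \frac{464}{3} + \frac{1148}{3} \cdot 15}{-2614 - 169632} = \frac{- \frac{464}{3} + 5740}{-2614 - 169632} = \frac{16756}{3 \left(-172246\right)} = \frac{16756}{3} \left(- \frac{1}{172246}\right) = - \frac{118}{3639}$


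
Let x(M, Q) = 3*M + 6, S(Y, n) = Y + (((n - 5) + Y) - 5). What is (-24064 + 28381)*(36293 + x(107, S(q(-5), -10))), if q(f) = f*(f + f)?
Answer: 158088540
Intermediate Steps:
q(f) = 2*f**2 (q(f) = f*(2*f) = 2*f**2)
S(Y, n) = -10 + n + 2*Y (S(Y, n) = Y + (((-5 + n) + Y) - 5) = Y + ((-5 + Y + n) - 5) = Y + (-10 + Y + n) = -10 + n + 2*Y)
x(M, Q) = 6 + 3*M
(-24064 + 28381)*(36293 + x(107, S(q(-5), -10))) = (-24064 + 28381)*(36293 + (6 + 3*107)) = 4317*(36293 + (6 + 321)) = 4317*(36293 + 327) = 4317*36620 = 158088540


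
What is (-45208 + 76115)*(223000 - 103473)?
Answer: 3694220989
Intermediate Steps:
(-45208 + 76115)*(223000 - 103473) = 30907*119527 = 3694220989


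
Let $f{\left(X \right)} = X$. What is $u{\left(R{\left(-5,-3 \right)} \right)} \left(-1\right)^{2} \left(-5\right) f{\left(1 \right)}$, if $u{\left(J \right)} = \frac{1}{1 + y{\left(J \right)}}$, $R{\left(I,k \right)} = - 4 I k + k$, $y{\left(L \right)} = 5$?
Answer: $- \frac{5}{6} \approx -0.83333$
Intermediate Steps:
$R{\left(I,k \right)} = k - 4 I k$ ($R{\left(I,k \right)} = - 4 I k + k = k - 4 I k$)
$u{\left(J \right)} = \frac{1}{6}$ ($u{\left(J \right)} = \frac{1}{1 + 5} = \frac{1}{6}$)
$u{\left(R{\left(-5,-3 \right)} \right)} \left(-1\right)^{2} \left(-5\right) f{\left(1 \right)} = \frac{\left(-1\right)^{2}}{6} \left(-5\right) 1 = \frac{1}{6} \cdot 1 \left(-5\right) 1 = \frac{1}{6} \left(-5\right) 1 = \left(- \frac{5}{6}\right) 1 = - \frac{5}{6}$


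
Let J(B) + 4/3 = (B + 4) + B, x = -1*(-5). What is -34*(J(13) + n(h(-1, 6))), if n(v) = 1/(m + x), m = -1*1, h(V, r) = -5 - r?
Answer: -5899/6 ≈ -983.17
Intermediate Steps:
x = 5
J(B) = 8/3 + 2*B (J(B) = -4/3 + ((B + 4) + B) = -4/3 + ((4 + B) + B) = -4/3 + (4 + 2*B) = 8/3 + 2*B)
m = -1
n(v) = 1/4 (n(v) = 1/(-1 + 5) = 1/4)
-34*(J(13) + n(h(-1, 6))) = -34*((8/3 + 2*13) + 1/4) = -34*((8/3 + 26) + 1/4) = -34*(86/3 + 1/4) = -34*347/12 = -5899/6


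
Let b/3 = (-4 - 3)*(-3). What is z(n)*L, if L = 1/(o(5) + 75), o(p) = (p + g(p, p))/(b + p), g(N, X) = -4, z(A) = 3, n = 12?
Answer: 204/5101 ≈ 0.039992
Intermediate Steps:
b = 63 (b = 3*((-4 - 3)*(-3)) = 3*(-7*(-3)) = 3*21 = 63)
o(p) = (-4 + p)/(63 + p) (o(p) = (p - 4)/(63 + p) = (-4 + p)/(63 + p))
L = 68/5101 (L = 1/((-4 + 5)/(63 + 5) + 75) = 1/(1/68 + 75) = 1/(5101/68) = 68/5101 ≈ 0.013331)
z(n)*L = 3*(68/5101) = 204/5101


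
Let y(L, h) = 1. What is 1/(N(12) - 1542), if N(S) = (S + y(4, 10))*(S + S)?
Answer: -1/1230 ≈ -0.00081301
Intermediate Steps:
N(S) = 2*S*(1 + S) (N(S) = (S + 1)*(S + S) = (1 + S)*(2*S) = 2*S*(1 + S))
1/(N(12) - 1542) = 1/(2*12*(1 + 12) - 1542) = 1/(2*12*13 - 1542) = 1/(312 - 1542) = 1/(-1230) = -1/1230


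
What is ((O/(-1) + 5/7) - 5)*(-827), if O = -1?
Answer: 19021/7 ≈ 2717.3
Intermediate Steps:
((O/(-1) + 5/7) - 5)*(-827) = ((-1/(-1) + 5/7) - 5)*(-827) = ((-1*(-1) + 5*(⅐)) - 5)*(-827) = ((1 + 5/7) - 5)*(-827) = (12/7 - 5)*(-827) = -23/7*(-827) = 19021/7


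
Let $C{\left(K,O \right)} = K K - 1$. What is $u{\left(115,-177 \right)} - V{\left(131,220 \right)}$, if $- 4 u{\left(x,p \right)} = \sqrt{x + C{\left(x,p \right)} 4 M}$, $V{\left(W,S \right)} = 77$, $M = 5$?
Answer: $-77 - \frac{\sqrt{264595}}{4} \approx -205.6$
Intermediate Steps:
$C{\left(K,O \right)} = -1 + K^{2}$ ($C{\left(K,O \right)} = K^{2} - 1 = -1 + K^{2}$)
$u{\left(x,p \right)} = - \frac{\sqrt{-20 + x + 20 x^{2}}}{4}$ ($u{\left(x,p \right)} = - \frac{\sqrt{x + \left(-1 + x^{2}\right) 4 \cdot 5}}{4} = - \frac{\sqrt{x + \left(-4 + 4 x^{2}\right) 5}}{4} = - \frac{\sqrt{x + \left(-20 + 20 x^{2}\right)}}{4} = - \frac{\sqrt{-20 + x + 20 x^{2}}}{4}$)
$u{\left(115,-177 \right)} - V{\left(131,220 \right)} = - \frac{\sqrt{-20 + 115 + 20 \cdot 115^{2}}}{4} - 77 = - \frac{\sqrt{-20 + 115 + 20 \cdot 13225}}{4} - 77 = - \frac{\sqrt{-20 + 115 + 264500}}{4} - 77 = - \frac{\sqrt{264595}}{4} - 77 = -77 - \frac{\sqrt{264595}}{4}$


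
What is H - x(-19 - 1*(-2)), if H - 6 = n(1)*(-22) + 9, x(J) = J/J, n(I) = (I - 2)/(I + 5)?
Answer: 53/3 ≈ 17.667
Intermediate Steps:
n(I) = (-2 + I)/(5 + I)
x(J) = 1
H = 56/3 (H = 6 + (((-2 + 1)/(5 + 1))*(-22) + 9) = 6 + ((-1/6)*(-22) + 9) = 6 + (((⅙)*(-1))*(-22) + 9) = 6 + (-⅙*(-22) + 9) = 6 + (11/3 + 9) = 6 + 38/3 = 56/3 ≈ 18.667)
H - x(-19 - 1*(-2)) = 56/3 - 1*1 = 56/3 - 1 = 53/3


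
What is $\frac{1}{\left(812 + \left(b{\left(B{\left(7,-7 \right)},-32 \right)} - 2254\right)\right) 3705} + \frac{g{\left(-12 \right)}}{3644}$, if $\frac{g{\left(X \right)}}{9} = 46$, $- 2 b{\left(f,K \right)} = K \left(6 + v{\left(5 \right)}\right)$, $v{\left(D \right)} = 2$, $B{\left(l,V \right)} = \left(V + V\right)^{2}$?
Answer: $\frac{251937692}{2217542535} \approx 0.11361$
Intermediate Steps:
$B{\left(l,V \right)} = 4 V^{2}$ ($B{\left(l,V \right)} = \left(2 V\right)^{2} = 4 V^{2}$)
$b{\left(f,K \right)} = - 4 K$ ($b{\left(f,K \right)} = - \frac{K \left(6 + 2\right)}{2} = - \frac{K 8}{2} = - \frac{8 K}{2} = - 4 K$)
$g{\left(X \right)} = 414$ ($g{\left(X \right)} = 9 \cdot 46 = 414$)
$\frac{1}{\left(812 + \left(b{\left(B{\left(7,-7 \right)},-32 \right)} - 2254\right)\right) 3705} + \frac{g{\left(-12 \right)}}{3644} = \frac{1}{\left(812 - 2126\right) 3705} + \frac{414}{3644} = \frac{1}{812 + \left(128 - 2254\right)} \frac{1}{3705} + 414 \cdot \frac{1}{3644} = \frac{1}{812 - 2126} \cdot \frac{1}{3705} + \frac{207}{1822} = \frac{1}{-1314} \cdot \frac{1}{3705} + \frac{207}{1822} = \left(- \frac{1}{1314}\right) \frac{1}{3705} + \frac{207}{1822} = - \frac{1}{4868370} + \frac{207}{1822} = \frac{251937692}{2217542535}$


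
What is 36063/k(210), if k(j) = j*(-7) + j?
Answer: -4007/140 ≈ -28.621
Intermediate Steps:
k(j) = -6*j (k(j) = -7*j + j = -6*j)
36063/k(210) = 36063/((-6*210)) = 36063/(-1260) = 36063*(-1/1260) = -4007/140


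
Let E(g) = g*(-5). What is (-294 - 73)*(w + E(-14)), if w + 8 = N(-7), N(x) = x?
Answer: -20185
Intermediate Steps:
E(g) = -5*g
w = -15 (w = -8 - 7 = -15)
(-294 - 73)*(w + E(-14)) = (-294 - 73)*(-15 - 5*(-14)) = -367*(-15 + 70) = -367*55 = -20185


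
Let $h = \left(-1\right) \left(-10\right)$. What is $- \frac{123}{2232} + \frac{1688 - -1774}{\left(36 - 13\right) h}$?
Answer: $\frac{1283149}{85560} \approx 14.997$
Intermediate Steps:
$h = 10$
$- \frac{123}{2232} + \frac{1688 - -1774}{\left(36 - 13\right) h} = - \frac{123}{2232} + \frac{1688 - -1774}{\left(36 - 13\right) 10} = \left(-123\right) \frac{1}{2232} + \frac{1688 + 1774}{23 \cdot 10} = - \frac{41}{744} + \frac{3462}{230} = - \frac{41}{744} + 3462 \cdot \frac{1}{230} = - \frac{41}{744} + \frac{1731}{115} = \frac{1283149}{85560}$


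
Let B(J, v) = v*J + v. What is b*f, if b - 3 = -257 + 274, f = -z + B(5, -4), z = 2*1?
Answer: -520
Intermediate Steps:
z = 2
B(J, v) = v + J*v (B(J, v) = J*v + v = v + J*v)
f = -26 (f = -1*2 - 4*(1 + 5) = -2 - 4*6 = -2 - 24 = -26)
b = 20 (b = 3 + (-257 + 274) = 3 + 17 = 20)
b*f = 20*(-26) = -520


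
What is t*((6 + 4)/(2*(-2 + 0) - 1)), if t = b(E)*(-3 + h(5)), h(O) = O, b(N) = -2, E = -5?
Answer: 8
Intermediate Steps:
t = -4 (t = -2*(-3 + 5) = -2*2 = -4)
t*((6 + 4)/(2*(-2 + 0) - 1)) = -4*(6 + 4)/(2*(-2 + 0) - 1) = -40/(2*(-2) - 1) = -40/(-4 - 1) = -40/(-5) = -40*(-1)/5 = -4*(-2) = 8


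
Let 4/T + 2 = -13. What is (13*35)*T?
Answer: -364/3 ≈ -121.33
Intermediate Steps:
T = -4/15 (T = 4/(-2 - 13) = 4/(-15) = 4*(-1/15) = -4/15 ≈ -0.26667)
(13*35)*T = (13*35)*(-4/15) = 455*(-4/15) = -364/3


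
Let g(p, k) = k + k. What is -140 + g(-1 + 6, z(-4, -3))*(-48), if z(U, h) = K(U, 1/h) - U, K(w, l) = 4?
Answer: -908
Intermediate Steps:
z(U, h) = 4 - U
g(p, k) = 2*k
-140 + g(-1 + 6, z(-4, -3))*(-48) = -140 + (2*(4 - 1*(-4)))*(-48) = -140 + (2*(4 + 4))*(-48) = -140 + (2*8)*(-48) = -140 + 16*(-48) = -140 - 768 = -908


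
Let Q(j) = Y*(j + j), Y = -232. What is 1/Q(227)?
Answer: -1/105328 ≈ -9.4941e-6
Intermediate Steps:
Q(j) = -464*j (Q(j) = -232*(j + j) = -464*j)
1/Q(227) = 1/(-464*227) = 1/(-105328) = -1/105328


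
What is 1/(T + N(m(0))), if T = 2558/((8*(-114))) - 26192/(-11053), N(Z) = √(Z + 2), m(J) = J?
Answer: 11054272863480/45996307171223 + 25403293468224*√2/45996307171223 ≈ 1.0214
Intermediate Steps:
N(Z) = √(2 + Z)
T = -2193235/5040168 (T = 2558/(-912) - 26192*(-1/11053) = 2558*(-1/912) + 26192/11053 = -1279/456 + 26192/11053 = -2193235/5040168 ≈ -0.43515)
1/(T + N(m(0))) = 1/(-2193235/5040168 + √(2 + 0)) = 1/(-2193235/5040168 + √2)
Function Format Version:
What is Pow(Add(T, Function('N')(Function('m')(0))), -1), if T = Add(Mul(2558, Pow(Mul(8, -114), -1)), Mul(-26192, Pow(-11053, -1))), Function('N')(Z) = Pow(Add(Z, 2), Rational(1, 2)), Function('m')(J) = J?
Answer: Add(Rational(11054272863480, 45996307171223), Mul(Rational(25403293468224, 45996307171223), Pow(2, Rational(1, 2)))) ≈ 1.0214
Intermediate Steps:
Function('N')(Z) = Pow(Add(2, Z), Rational(1, 2))
T = Rational(-2193235, 5040168) (T = Add(Mul(2558, Pow(-912, -1)), Mul(-26192, Rational(-1, 11053))) = Add(Mul(2558, Rational(-1, 912)), Rational(26192, 11053)) = Add(Rational(-1279, 456), Rational(26192, 11053)) = Rational(-2193235, 5040168) ≈ -0.43515)
Pow(Add(T, Function('N')(Function('m')(0))), -1) = Pow(Add(Rational(-2193235, 5040168), Pow(Add(2, 0), Rational(1, 2))), -1) = Pow(Add(Rational(-2193235, 5040168), Pow(2, Rational(1, 2))), -1)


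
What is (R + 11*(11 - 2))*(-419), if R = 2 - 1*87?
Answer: -5866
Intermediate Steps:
R = -85 (R = 2 - 87 = -85)
(R + 11*(11 - 2))*(-419) = (-85 + 11*(11 - 2))*(-419) = (-85 + 11*9)*(-419) = (-85 + 99)*(-419) = 14*(-419) = -5866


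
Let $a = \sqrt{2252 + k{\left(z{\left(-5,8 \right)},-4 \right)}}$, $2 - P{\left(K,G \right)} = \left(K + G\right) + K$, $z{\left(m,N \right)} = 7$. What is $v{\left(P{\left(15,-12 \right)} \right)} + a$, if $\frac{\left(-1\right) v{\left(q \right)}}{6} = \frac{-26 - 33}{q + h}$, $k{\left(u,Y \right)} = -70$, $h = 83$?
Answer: $\frac{354}{67} + \sqrt{2182} \approx 51.995$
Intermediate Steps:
$P{\left(K,G \right)} = 2 - G - 2 K$ ($P{\left(K,G \right)} = 2 - \left(\left(K + G\right) + K\right) = 2 - \left(\left(G + K\right) + K\right) = 2 - \left(G + 2 K\right) = 2 - G - 2 K$)
$v{\left(q \right)} = \frac{354}{83 + q}$ ($v{\left(q \right)} = - 6 \frac{-26 - 33}{q + 83} = - 6 \left(- \frac{59}{83 + q}\right) = \frac{354}{83 + q}$)
$a = \sqrt{2182}$ ($a = \sqrt{2252 - 70} = \sqrt{2182} \approx 46.712$)
$v{\left(P{\left(15,-12 \right)} \right)} + a = \frac{354}{83 - 16} + \sqrt{2182} = \frac{354}{67} + \sqrt{2182}$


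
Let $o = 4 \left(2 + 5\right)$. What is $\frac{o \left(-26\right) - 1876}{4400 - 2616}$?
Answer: $- \frac{651}{446} \approx -1.4596$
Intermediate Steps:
$o = 28$ ($o = 4 \cdot 7 = 28$)
$\frac{o \left(-26\right) - 1876}{4400 - 2616} = \frac{28 \left(-26\right) - 1876}{4400 - 2616} = \frac{-728 - 1876}{1784} = \left(-2604\right) \frac{1}{1784} = - \frac{651}{446}$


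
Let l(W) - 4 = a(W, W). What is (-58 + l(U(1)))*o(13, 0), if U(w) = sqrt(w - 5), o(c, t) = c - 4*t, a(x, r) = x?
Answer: -702 + 26*I ≈ -702.0 + 26.0*I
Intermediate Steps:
U(w) = sqrt(-5 + w)
l(W) = 4 + W
(-58 + l(U(1)))*o(13, 0) = (-58 + (4 + sqrt(-5 + 1)))*(13 - 4*0) = (-58 + (4 + sqrt(-4)))*(13 + 0) = (-58 + (4 + 2*I))*13 = (-54 + 2*I)*13 = -702 + 26*I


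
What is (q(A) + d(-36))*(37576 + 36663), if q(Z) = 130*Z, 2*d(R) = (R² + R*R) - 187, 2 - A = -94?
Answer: 2031550235/2 ≈ 1.0158e+9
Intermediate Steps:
A = 96 (A = 2 - 1*(-94) = 2 + 94 = 96)
d(R) = -187/2 + R² (d(R) = ((R² + R*R) - 187)/2 = ((R² + R²) - 187)/2 = (2*R² - 187)/2 = (-187 + 2*R²)/2 = -187/2 + R²)
(q(A) + d(-36))*(37576 + 36663) = (130*96 + (-187/2 + (-36)²))*(37576 + 36663) = (12480 + (-187/2 + 1296))*74239 = (12480 + 2405/2)*74239 = (27365/2)*74239 = 2031550235/2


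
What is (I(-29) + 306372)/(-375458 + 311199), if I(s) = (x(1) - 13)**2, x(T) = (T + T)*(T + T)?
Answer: -306453/64259 ≈ -4.7690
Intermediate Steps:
x(T) = 4*T**2 (x(T) = (2*T)*(2*T) = 4*T**2)
I(s) = 81 (I(s) = (4*1**2 - 13)**2 = (4*1 - 13)**2 = (4 - 13)**2 = (-9)**2 = 81)
(I(-29) + 306372)/(-375458 + 311199) = (81 + 306372)/(-375458 + 311199) = 306453/(-64259) = 306453*(-1/64259) = -306453/64259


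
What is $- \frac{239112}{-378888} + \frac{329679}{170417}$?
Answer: $\frac{6902506944}{2690373179} \approx 2.5656$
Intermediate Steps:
$- \frac{239112}{-378888} + \frac{329679}{170417} = \left(-239112\right) \left(- \frac{1}{378888}\right) + 329679 \cdot \frac{1}{170417} = \frac{9963}{15787} + \frac{329679}{170417} = \frac{6902506944}{2690373179}$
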